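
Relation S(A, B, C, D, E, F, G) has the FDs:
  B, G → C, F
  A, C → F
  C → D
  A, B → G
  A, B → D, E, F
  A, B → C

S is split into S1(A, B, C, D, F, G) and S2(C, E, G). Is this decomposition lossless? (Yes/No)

The shared attributes are {C, G} and {C, G}⁺ = {C, D, G}.
Neither S1 nor S2 is contained in that closure, so the decomposition is lossy.

No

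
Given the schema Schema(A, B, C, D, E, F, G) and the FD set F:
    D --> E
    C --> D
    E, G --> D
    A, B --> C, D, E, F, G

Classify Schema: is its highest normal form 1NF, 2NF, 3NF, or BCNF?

Candidate key: {A, B}. Prime attributes: {A, B}.
For D --> E we have {D}⁺ = {D, E}; {D} is not a superkey, so BCNF fails.
D --> E has non-prime {E} on the right and a non-superkey on the left, so 3NF fails.
No proper subset of a key has a non-prime attribute in its closure, so there is no partial dependency; 2NF holds.

2NF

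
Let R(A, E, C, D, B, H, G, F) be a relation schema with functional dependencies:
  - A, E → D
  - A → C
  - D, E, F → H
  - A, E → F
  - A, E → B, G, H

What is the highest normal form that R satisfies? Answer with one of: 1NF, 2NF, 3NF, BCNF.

1NF

Candidate key: {A, E}. Prime attributes: {A, E}.
A → C: {A}⁺ = {A, C}, which is not all of the attributes, so the left side is not a superkey — BCNF is violated.
Because {C} is non-prime and the left side of A → C is not a superkey, the relation is not in 3NF.
{A} is a proper subset of the key {A, E}, and {A}⁺ contains the non-prime attribute {C} — a partial dependency, so 2NF is violated.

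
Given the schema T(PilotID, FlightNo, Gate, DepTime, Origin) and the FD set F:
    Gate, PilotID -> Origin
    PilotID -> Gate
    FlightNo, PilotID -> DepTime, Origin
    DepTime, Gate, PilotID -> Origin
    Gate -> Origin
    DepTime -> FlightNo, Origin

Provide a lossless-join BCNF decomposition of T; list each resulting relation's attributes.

Candidate keys of the original relation: {DepTime, PilotID}, {FlightNo, PilotID}.
{DepTime, FlightNo, Gate, Origin, PilotID}: {Gate, PilotID} determines {Gate, Origin, PilotID} here but is not a superkey — split on Gate, PilotID -> Origin, giving {Gate, Origin, PilotID} and {DepTime, FlightNo, Gate, PilotID}.
{Gate, Origin, PilotID}: {Gate} determines {Gate, Origin} here but is not a superkey — split on Gate -> Origin, giving {Gate, Origin} and {Gate, PilotID}.
{Gate, Origin} has no BCNF violation.
{Gate, PilotID} has no BCNF violation.
{DepTime, FlightNo, Gate, PilotID}: {PilotID} determines {Gate, PilotID} here but is not a superkey — split on PilotID -> Gate, giving {Gate, PilotID} and {DepTime, FlightNo, PilotID}.
{Gate, PilotID} has no BCNF violation.
{DepTime, FlightNo, PilotID}: {DepTime} determines {DepTime, FlightNo} here but is not a superkey — split on DepTime -> FlightNo, giving {DepTime, FlightNo} and {DepTime, PilotID}.
{DepTime, FlightNo} has no BCNF violation.
{DepTime, PilotID} has no BCNF violation.

{DepTime, FlightNo}; {DepTime, PilotID}; {Gate, Origin}; {Gate, PilotID}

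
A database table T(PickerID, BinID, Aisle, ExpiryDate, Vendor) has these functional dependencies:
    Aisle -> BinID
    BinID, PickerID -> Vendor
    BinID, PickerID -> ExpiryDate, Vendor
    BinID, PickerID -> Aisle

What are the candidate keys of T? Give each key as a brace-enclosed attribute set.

No FD produces {PickerID}, so it must be in every candidate key.
Closure of {Aisle, PickerID} is {Aisle, BinID, ExpiryDate, PickerID, Vendor}, the whole schema; {Aisle, PickerID} is a candidate key.
Closure of {BinID, PickerID} is {Aisle, BinID, ExpiryDate, PickerID, Vendor}, the whole schema; {BinID, PickerID} is a candidate key.
Any other superkey properly contains one of these, so there are no further candidate keys.

{Aisle, PickerID}, {BinID, PickerID}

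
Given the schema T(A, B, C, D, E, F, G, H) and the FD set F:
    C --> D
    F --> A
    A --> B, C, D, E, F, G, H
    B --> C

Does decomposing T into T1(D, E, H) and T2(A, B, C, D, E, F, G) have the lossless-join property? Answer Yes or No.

T1 ∩ T2 = {D, E}; its closure under F is {D, E}.
T1 ⊄ {D, E} and T2 ⊄ {D, E}, so the split is lossy.

No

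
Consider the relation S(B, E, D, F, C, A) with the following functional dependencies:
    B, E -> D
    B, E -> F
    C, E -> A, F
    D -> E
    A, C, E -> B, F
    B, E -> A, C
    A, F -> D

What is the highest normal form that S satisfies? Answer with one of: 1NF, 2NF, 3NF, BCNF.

3NF

Candidate keys: {A, B, F}, {A, C, F}, {B, D}, {B, E}, {C, D}, {C, E}. Prime attributes: {A, B, C, D, E, F}.
D -> E: {D}⁺ = {D, E}, which is not all of the attributes, so the left side is not a superkey — BCNF is violated.
Since {E} ⊆ prime attributes and every other non-superkey FD also has a prime right side, the schema is in 3NF.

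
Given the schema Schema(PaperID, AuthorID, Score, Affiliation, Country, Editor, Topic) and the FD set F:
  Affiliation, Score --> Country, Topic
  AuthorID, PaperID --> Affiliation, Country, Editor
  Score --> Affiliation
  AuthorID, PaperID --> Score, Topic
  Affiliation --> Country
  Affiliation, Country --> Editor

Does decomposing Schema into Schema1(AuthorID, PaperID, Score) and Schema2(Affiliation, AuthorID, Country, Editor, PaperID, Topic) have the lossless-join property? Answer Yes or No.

Common attributes: {AuthorID, PaperID}; their closure is {Affiliation, AuthorID, Country, Editor, PaperID, Score, Topic}.
Schema1 is contained in that closure, so Schema1 ∩ Schema2 --> Schema1 holds and the join is lossless.

Yes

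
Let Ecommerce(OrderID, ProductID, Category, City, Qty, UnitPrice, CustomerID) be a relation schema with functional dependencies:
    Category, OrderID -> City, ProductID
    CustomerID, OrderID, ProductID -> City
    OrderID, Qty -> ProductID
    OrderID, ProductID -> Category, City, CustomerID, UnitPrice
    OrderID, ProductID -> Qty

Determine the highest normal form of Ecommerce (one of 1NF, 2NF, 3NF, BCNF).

Candidate keys: {Category, OrderID}, {OrderID, ProductID}, {OrderID, Qty}. Prime attributes: {Category, OrderID, ProductID, Qty}.
The left-hand side of every FD is a superkey, so BCNF is satisfied.

BCNF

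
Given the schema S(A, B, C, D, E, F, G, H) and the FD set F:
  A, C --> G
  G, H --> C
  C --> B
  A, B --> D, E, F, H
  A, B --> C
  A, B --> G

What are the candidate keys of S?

{A, B}, {A, C}, {A, G, H}

{A} never appears on the right of any FD, so every key must include it.
{A, B}⁺ = {A, B, C, D, E, F, G, H}, which is every attribute, so {A, B} is a candidate key.
{A, C}⁺ = {A, B, C, D, E, F, G, H}, which is every attribute, so {A, C} is a candidate key.
{A, G, H}⁺ = {A, B, C, D, E, F, G, H}, which is every attribute, so {A, G, H} is a candidate key.
No proper subset of any of these is a key, and no other minimal superkey exists.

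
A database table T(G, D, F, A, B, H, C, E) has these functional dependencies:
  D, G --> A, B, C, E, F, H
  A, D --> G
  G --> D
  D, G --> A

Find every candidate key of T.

{G} is a candidate key since {G}⁺ = {A, B, C, D, E, F, G, H} covers every attribute.
{A, D} is a candidate key since {A, D}⁺ = {A, B, C, D, E, F, G, H} covers every attribute.
These are minimal and exhaustive — every other superkey contains one of them.

{A, D}, {G}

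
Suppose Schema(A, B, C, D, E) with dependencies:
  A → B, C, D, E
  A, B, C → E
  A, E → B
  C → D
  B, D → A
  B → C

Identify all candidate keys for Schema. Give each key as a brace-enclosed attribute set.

{A}⁺ = {A, B, C, D, E}, which is every attribute, so {A} is a candidate key.
{B}⁺ = {A, B, C, D, E}, which is every attribute, so {B} is a candidate key.
No proper subset of any of these is a key, and no other minimal superkey exists.

{A}, {B}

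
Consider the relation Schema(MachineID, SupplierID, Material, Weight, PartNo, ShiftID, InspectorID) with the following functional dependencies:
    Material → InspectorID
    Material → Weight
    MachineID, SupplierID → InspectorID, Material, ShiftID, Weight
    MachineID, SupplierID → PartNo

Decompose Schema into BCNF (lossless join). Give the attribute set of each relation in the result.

{InspectorID, Material, Weight}; {MachineID, Material, PartNo, ShiftID, SupplierID}

Candidate key of the original relation: {MachineID, SupplierID}.
{InspectorID, MachineID, Material, PartNo, ShiftID, SupplierID, Weight}: {Material} determines {InspectorID, Material, Weight} here but is not a superkey — split on Material → InspectorID, Weight, giving {InspectorID, Material, Weight} and {MachineID, Material, PartNo, ShiftID, SupplierID}.
{InspectorID, Material, Weight}: every determinant is a superkey — BCNF.
{MachineID, Material, PartNo, ShiftID, SupplierID}: every determinant is a superkey — BCNF.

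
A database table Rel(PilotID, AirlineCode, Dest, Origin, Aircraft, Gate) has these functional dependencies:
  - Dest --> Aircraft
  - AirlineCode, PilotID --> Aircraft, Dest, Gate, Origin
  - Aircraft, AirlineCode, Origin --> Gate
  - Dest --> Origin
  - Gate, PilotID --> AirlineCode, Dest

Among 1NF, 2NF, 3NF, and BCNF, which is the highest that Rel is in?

2NF

Candidate keys: {AirlineCode, PilotID}, {Gate, PilotID}. Prime attributes: {AirlineCode, Gate, PilotID}.
For Dest --> Aircraft we have {Dest}⁺ = {Aircraft, Dest, Origin}; {Dest} is not a superkey, so BCNF fails.
Dest --> Aircraft determines the non-prime attribute {Aircraft} from a non-superkey — 3NF is violated.
No proper subset of a key has a non-prime attribute in its closure, so there is no partial dependency; 2NF holds.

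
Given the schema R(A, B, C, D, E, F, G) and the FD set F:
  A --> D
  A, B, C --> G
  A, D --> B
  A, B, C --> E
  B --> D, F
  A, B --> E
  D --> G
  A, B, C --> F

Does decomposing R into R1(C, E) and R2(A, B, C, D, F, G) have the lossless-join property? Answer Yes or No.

R1 ∩ R2 = {C}; its closure under F is {C}.
R1 ⊄ {C} and R2 ⊄ {C}, so the split is lossy.

No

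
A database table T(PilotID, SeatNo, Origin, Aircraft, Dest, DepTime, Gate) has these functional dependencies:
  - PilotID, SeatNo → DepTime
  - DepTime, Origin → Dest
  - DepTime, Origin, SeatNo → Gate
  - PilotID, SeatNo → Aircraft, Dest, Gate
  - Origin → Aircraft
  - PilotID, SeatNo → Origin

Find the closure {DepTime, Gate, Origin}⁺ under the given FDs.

{Aircraft, DepTime, Dest, Gate, Origin}

Start with {DepTime, Gate, Origin}.
DepTime, Origin → Dest applies; add {Dest} → now {DepTime, Dest, Gate, Origin}.
Origin → Aircraft applies; add {Aircraft} → now {Aircraft, DepTime, Dest, Gate, Origin}.
No further FD applies.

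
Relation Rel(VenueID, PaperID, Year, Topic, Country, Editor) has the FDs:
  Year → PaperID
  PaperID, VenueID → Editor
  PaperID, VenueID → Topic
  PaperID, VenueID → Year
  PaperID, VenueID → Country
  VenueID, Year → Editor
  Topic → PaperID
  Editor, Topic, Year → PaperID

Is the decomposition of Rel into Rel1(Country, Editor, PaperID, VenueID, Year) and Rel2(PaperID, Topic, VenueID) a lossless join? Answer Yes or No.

Yes

Rel1 ∩ Rel2 = {PaperID, VenueID}; its closure under F is {Country, Editor, PaperID, Topic, VenueID, Year}.
This includes all of Rel1, so the common attributes are a superkey of Rel1 — the join is lossless.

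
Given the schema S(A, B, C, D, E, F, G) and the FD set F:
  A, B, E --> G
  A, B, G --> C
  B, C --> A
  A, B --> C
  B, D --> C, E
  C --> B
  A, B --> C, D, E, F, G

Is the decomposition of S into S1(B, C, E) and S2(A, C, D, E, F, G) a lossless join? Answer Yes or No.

The shared attributes are {C, E} and {C, E}⁺ = {A, B, C, D, E, F, G}.
Since S1 ⊆ {A, B, C, D, E, F, G}, the intersection is a superkey of S1; the decomposition is lossless.

Yes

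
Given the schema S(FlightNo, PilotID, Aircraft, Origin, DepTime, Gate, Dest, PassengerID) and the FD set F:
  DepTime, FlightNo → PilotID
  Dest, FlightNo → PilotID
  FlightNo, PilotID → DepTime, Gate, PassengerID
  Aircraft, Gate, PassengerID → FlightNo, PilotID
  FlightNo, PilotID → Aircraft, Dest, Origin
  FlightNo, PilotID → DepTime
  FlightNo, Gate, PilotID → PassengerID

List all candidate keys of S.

{Aircraft, Gate, PassengerID}, {DepTime, FlightNo}, {Dest, FlightNo}, {FlightNo, PilotID}

Closure of {DepTime, FlightNo} is {Aircraft, DepTime, Dest, FlightNo, Gate, Origin, PassengerID, PilotID}, the whole schema; {DepTime, FlightNo} is a candidate key.
Closure of {Dest, FlightNo} is {Aircraft, DepTime, Dest, FlightNo, Gate, Origin, PassengerID, PilotID}, the whole schema; {Dest, FlightNo} is a candidate key.
Closure of {FlightNo, PilotID} is {Aircraft, DepTime, Dest, FlightNo, Gate, Origin, PassengerID, PilotID}, the whole schema; {FlightNo, PilotID} is a candidate key.
Closure of {Aircraft, Gate, PassengerID} is {Aircraft, DepTime, Dest, FlightNo, Gate, Origin, PassengerID, PilotID}, the whole schema; {Aircraft, Gate, PassengerID} is a candidate key.
Any other superkey properly contains one of these, so there are no further candidate keys.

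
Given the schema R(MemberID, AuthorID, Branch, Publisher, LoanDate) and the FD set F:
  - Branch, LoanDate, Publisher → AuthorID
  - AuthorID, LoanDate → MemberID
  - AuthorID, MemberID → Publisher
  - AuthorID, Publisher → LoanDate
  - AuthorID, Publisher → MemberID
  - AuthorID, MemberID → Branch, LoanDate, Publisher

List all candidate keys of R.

{AuthorID, LoanDate}, {AuthorID, MemberID}, {AuthorID, Publisher}, {Branch, LoanDate, Publisher}

{AuthorID, LoanDate}⁺ = {AuthorID, Branch, LoanDate, MemberID, Publisher}, which is every attribute, so {AuthorID, LoanDate} is a candidate key.
{AuthorID, MemberID}⁺ = {AuthorID, Branch, LoanDate, MemberID, Publisher}, which is every attribute, so {AuthorID, MemberID} is a candidate key.
{AuthorID, Publisher}⁺ = {AuthorID, Branch, LoanDate, MemberID, Publisher}, which is every attribute, so {AuthorID, Publisher} is a candidate key.
{Branch, LoanDate, Publisher}⁺ = {AuthorID, Branch, LoanDate, MemberID, Publisher}, which is every attribute, so {Branch, LoanDate, Publisher} is a candidate key.
These are minimal and exhaustive — every other superkey contains one of them.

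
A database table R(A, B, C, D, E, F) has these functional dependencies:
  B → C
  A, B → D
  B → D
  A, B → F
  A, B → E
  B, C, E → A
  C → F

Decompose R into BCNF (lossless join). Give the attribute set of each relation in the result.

{A, B, E}; {B, C, D}; {C, F}

Candidate keys of the original relation: {A, B}, {B, E}.
In {A, B, C, D, E, F}, {B} is not a superkey ({B}⁺ restricted to this set is {B, C, D, F}), so split on B → C, D, F into {B, C, D, F} and {A, B, E}.
In {B, C, D, F}, {C} is not a superkey ({C}⁺ restricted to this set is {C, F}), so split on C → F into {C, F} and {B, C, D}.
{C, F}: every determinant is a superkey — BCNF.
{B, C, D}: every determinant is a superkey — BCNF.
{A, B, E}: every determinant is a superkey — BCNF.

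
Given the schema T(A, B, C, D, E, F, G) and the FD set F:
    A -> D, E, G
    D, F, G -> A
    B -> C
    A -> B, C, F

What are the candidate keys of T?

{A}, {D, F, G}

{A}⁺ = {A, B, C, D, E, F, G} — all of the relation — so {A} is a candidate key.
{D, F, G}⁺ = {A, B, C, D, E, F, G} — all of the relation — so {D, F, G} is a candidate key.
Any other superkey properly contains one of these, so there are no further candidate keys.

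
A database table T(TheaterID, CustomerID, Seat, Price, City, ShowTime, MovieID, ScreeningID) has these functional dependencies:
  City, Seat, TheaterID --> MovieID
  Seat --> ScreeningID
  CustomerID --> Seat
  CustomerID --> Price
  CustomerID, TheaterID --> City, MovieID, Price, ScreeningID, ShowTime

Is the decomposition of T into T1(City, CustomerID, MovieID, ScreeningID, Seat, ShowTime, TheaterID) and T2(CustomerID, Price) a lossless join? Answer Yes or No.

T1 ∩ T2 = {CustomerID}; its closure under F is {CustomerID, Price, ScreeningID, Seat}.
This includes all of T2, so the common attributes are a superkey of T2 — the join is lossless.

Yes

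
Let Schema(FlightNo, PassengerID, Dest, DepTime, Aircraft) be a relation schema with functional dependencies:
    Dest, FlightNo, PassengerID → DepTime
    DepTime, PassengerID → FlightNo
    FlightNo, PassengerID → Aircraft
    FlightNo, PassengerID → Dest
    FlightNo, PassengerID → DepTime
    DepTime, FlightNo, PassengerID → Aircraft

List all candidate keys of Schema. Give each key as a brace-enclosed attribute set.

No FD produces {PassengerID}, so it must be in every candidate key.
Closure of {DepTime, PassengerID} is {Aircraft, DepTime, Dest, FlightNo, PassengerID}, the whole schema; {DepTime, PassengerID} is a candidate key.
Closure of {FlightNo, PassengerID} is {Aircraft, DepTime, Dest, FlightNo, PassengerID}, the whole schema; {FlightNo, PassengerID} is a candidate key.
Any other superkey properly contains one of these, so there are no further candidate keys.

{DepTime, PassengerID}, {FlightNo, PassengerID}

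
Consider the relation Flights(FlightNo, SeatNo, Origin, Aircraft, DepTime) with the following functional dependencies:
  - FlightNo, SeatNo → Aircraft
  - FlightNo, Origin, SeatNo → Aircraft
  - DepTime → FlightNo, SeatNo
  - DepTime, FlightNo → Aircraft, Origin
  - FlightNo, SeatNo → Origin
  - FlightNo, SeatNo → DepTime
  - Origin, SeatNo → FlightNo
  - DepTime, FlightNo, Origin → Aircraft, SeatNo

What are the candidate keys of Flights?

{DepTime}⁺ = {Aircraft, DepTime, FlightNo, Origin, SeatNo}, which is every attribute, so {DepTime} is a candidate key.
{FlightNo, SeatNo}⁺ = {Aircraft, DepTime, FlightNo, Origin, SeatNo}, which is every attribute, so {FlightNo, SeatNo} is a candidate key.
{Origin, SeatNo}⁺ = {Aircraft, DepTime, FlightNo, Origin, SeatNo}, which is every attribute, so {Origin, SeatNo} is a candidate key.
Any other superkey properly contains one of these, so there are no further candidate keys.

{DepTime}, {FlightNo, SeatNo}, {Origin, SeatNo}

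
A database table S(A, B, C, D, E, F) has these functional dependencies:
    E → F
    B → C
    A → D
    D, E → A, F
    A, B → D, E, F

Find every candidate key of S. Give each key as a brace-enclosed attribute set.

{A, B}, {B, D, E}

{B} never appears on the right of any FD, so every key must include it.
{A, B}⁺ = {A, B, C, D, E, F}, which is every attribute, so {A, B} is a candidate key.
{B, D, E}⁺ = {A, B, C, D, E, F}, which is every attribute, so {B, D, E} is a candidate key.
No proper subset of any of these is a key, and no other minimal superkey exists.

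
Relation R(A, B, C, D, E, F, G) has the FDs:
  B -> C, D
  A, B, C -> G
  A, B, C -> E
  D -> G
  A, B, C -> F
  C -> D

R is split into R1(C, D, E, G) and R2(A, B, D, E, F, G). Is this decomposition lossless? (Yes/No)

No

The shared attributes are {D, E, G} and {D, E, G}⁺ = {D, E, G}.
R1 ⊄ {D, E, G} and R2 ⊄ {D, E, G}, so the split is lossy.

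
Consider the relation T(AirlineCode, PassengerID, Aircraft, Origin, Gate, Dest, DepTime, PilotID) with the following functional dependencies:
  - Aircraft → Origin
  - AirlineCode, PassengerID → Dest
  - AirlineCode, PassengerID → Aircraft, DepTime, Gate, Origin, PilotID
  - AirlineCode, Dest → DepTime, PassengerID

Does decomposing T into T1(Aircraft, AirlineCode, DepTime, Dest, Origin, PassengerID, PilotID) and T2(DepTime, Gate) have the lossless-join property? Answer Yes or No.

T1 ∩ T2 = {DepTime}; its closure under F is {DepTime}.
Neither T1 nor T2 is contained in that closure, so the decomposition is lossy.

No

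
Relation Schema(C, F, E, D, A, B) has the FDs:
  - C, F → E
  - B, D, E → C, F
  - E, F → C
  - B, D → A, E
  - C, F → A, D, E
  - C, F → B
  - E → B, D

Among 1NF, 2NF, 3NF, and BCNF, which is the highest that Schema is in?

BCNF

Candidate keys: {B, D}, {C, F}, {E}. Prime attributes: {B, C, D, E, F}.
Every FD has a superkey on the left, so the relation is in BCNF.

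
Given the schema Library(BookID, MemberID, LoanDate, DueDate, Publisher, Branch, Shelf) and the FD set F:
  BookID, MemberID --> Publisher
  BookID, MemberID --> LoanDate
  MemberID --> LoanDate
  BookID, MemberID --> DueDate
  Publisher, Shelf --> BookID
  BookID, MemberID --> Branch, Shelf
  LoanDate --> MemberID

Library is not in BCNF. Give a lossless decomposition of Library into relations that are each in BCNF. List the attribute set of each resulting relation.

Candidate keys of the original relation: {BookID, LoanDate}, {BookID, MemberID}, {LoanDate, Publisher, Shelf}, {MemberID, Publisher, Shelf}.
{BookID, Branch, DueDate, LoanDate, MemberID, Publisher, Shelf}: {MemberID} determines {LoanDate, MemberID} here but is not a superkey — split on MemberID --> LoanDate, giving {LoanDate, MemberID} and {BookID, Branch, DueDate, MemberID, Publisher, Shelf}.
{LoanDate, MemberID} has no BCNF violation.
{BookID, Branch, DueDate, MemberID, Publisher, Shelf}: {Publisher, Shelf} determines {BookID, Publisher, Shelf} here but is not a superkey — split on Publisher, Shelf --> BookID, giving {BookID, Publisher, Shelf} and {Branch, DueDate, MemberID, Publisher, Shelf}.
{BookID, Publisher, Shelf} has no BCNF violation.
{Branch, DueDate, MemberID, Publisher, Shelf} has no BCNF violation.

{BookID, Publisher, Shelf}; {Branch, DueDate, MemberID, Publisher, Shelf}; {LoanDate, MemberID}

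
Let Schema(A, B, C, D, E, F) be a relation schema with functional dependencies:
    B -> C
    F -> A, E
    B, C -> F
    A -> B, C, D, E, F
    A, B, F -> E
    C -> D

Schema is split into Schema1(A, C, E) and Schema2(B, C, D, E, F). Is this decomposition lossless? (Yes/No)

No

The shared attributes are {C, E} and {C, E}⁺ = {C, D, E}.
Schema1 ⊄ {C, D, E} and Schema2 ⊄ {C, D, E}, so the split is lossy.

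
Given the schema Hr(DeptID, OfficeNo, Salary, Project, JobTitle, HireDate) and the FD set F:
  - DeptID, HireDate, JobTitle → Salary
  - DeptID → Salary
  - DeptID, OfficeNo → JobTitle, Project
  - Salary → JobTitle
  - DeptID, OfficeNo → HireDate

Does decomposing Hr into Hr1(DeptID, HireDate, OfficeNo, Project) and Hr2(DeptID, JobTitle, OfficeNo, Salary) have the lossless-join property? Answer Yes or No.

Common attributes: {DeptID, OfficeNo}; their closure is {DeptID, HireDate, JobTitle, OfficeNo, Project, Salary}.
This includes all of Hr1, so the common attributes are a superkey of Hr1 — the join is lossless.

Yes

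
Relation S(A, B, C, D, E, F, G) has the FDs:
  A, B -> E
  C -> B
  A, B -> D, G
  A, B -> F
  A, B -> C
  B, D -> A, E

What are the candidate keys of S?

{A, B}⁺ = {A, B, C, D, E, F, G}, which is every attribute, so {A, B} is a candidate key.
{A, C}⁺ = {A, B, C, D, E, F, G}, which is every attribute, so {A, C} is a candidate key.
{B, D}⁺ = {A, B, C, D, E, F, G}, which is every attribute, so {B, D} is a candidate key.
{C, D}⁺ = {A, B, C, D, E, F, G}, which is every attribute, so {C, D} is a candidate key.
No proper subset of any of these is a key, and no other minimal superkey exists.

{A, B}, {A, C}, {B, D}, {C, D}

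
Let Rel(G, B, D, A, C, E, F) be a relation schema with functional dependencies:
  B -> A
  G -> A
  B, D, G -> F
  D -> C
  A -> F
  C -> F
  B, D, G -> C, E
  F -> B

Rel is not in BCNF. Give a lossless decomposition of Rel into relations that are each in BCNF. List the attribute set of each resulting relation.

{A, B, F}; {B, G}; {C, D}; {D, E, G}

Candidate key of the original relation: {D, G}.
Within {A, B, C, D, E, F, G}: {B}⁺ ∩ {A, B, C, D, E, F, G} = {A, B, F}, not the whole set, so B -> A, F violates BCNF; decompose into {A, B, F} and {B, C, D, E, G}.
{A, B, F} is in BCNF.
Within {B, C, D, E, G}: {G}⁺ ∩ {B, C, D, E, G} = {B, G}, not the whole set, so G -> B violates BCNF; decompose into {B, G} and {C, D, E, G}.
{B, G} is in BCNF.
Within {C, D, E, G}: {D}⁺ ∩ {C, D, E, G} = {C, D}, not the whole set, so D -> C violates BCNF; decompose into {C, D} and {D, E, G}.
{C, D} is in BCNF.
{D, E, G} is in BCNF.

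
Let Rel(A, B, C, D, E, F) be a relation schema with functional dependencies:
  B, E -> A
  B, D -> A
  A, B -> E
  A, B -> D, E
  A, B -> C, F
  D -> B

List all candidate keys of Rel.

{A, B}, {B, E}, {D}

{D}⁺ = {A, B, C, D, E, F} — all of the relation — so {D} is a candidate key.
{A, B}⁺ = {A, B, C, D, E, F} — all of the relation — so {A, B} is a candidate key.
{B, E}⁺ = {A, B, C, D, E, F} — all of the relation — so {B, E} is a candidate key.
These are minimal and exhaustive — every other superkey contains one of them.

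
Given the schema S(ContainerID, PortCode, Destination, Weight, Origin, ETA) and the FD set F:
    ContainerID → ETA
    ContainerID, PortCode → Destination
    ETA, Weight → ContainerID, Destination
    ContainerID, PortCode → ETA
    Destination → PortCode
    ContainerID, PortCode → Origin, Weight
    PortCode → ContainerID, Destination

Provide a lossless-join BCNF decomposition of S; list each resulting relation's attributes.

Candidate keys of the original relation: {ContainerID, Weight}, {Destination}, {ETA, Weight}, {PortCode}.
In {ContainerID, Destination, ETA, Origin, PortCode, Weight}, {ContainerID} is not a superkey ({ContainerID}⁺ restricted to this set is {ContainerID, ETA}), so split on ContainerID → ETA into {ContainerID, ETA} and {ContainerID, Destination, Origin, PortCode, Weight}.
{ContainerID, ETA} has no BCNF violation.
{ContainerID, Destination, Origin, PortCode, Weight} has no BCNF violation.

{ContainerID, Destination, Origin, PortCode, Weight}; {ContainerID, ETA}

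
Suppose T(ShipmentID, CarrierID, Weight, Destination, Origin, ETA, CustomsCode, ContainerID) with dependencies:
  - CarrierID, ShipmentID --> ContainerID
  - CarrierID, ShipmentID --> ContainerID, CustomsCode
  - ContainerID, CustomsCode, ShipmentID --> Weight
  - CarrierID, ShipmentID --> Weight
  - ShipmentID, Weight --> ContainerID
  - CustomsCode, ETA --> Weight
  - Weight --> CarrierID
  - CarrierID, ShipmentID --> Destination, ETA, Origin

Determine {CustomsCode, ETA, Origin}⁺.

Start with {CustomsCode, ETA, Origin}.
CustomsCode, ETA --> Weight applies; add {Weight} → now {CustomsCode, ETA, Origin, Weight}.
Weight --> CarrierID applies; add {CarrierID} → now {CarrierID, CustomsCode, ETA, Origin, Weight}.
No further FD applies.

{CarrierID, CustomsCode, ETA, Origin, Weight}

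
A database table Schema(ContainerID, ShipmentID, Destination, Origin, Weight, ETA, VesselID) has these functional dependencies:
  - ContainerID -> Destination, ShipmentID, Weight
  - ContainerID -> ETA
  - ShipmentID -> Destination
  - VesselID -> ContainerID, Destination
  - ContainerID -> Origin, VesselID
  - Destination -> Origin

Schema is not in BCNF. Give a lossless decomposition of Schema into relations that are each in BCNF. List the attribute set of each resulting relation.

{ContainerID, ETA, ShipmentID, VesselID, Weight}; {Destination, Origin}; {Destination, ShipmentID}

Candidate keys of the original relation: {ContainerID}, {VesselID}.
Within {ContainerID, Destination, ETA, Origin, ShipmentID, VesselID, Weight}: {ShipmentID}⁺ ∩ {ContainerID, Destination, ETA, Origin, ShipmentID, VesselID, Weight} = {Destination, Origin, ShipmentID}, not the whole set, so ShipmentID -> Destination, Origin violates BCNF; decompose into {Destination, Origin, ShipmentID} and {ContainerID, ETA, ShipmentID, VesselID, Weight}.
Within {Destination, Origin, ShipmentID}: {Destination}⁺ ∩ {Destination, Origin, ShipmentID} = {Destination, Origin}, not the whole set, so Destination -> Origin violates BCNF; decompose into {Destination, Origin} and {Destination, ShipmentID}.
{Destination, Origin} has no BCNF violation.
{Destination, ShipmentID} has no BCNF violation.
{ContainerID, ETA, ShipmentID, VesselID, Weight} has no BCNF violation.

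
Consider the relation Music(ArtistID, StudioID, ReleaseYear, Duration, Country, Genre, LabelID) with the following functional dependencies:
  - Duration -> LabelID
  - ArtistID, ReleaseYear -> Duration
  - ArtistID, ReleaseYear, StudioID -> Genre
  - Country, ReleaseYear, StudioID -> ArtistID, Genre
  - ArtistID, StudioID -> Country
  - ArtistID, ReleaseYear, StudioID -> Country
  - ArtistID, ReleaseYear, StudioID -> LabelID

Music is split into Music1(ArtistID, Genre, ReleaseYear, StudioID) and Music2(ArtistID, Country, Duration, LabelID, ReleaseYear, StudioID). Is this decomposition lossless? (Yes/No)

Common attributes: {ArtistID, ReleaseYear, StudioID}; their closure is {ArtistID, Country, Duration, Genre, LabelID, ReleaseYear, StudioID}.
Music1 is contained in that closure, so Music1 ∩ Music2 -> Music1 holds and the join is lossless.

Yes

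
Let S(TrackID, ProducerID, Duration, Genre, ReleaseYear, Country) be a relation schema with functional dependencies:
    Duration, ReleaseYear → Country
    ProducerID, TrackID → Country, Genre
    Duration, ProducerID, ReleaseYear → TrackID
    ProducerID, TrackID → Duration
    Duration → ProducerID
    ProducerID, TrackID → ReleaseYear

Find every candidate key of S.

{Duration, ReleaseYear} is a candidate key since {Duration, ReleaseYear}⁺ = {Country, Duration, Genre, ProducerID, ReleaseYear, TrackID} covers every attribute.
{Duration, TrackID} is a candidate key since {Duration, TrackID}⁺ = {Country, Duration, Genre, ProducerID, ReleaseYear, TrackID} covers every attribute.
{ProducerID, TrackID} is a candidate key since {ProducerID, TrackID}⁺ = {Country, Duration, Genre, ProducerID, ReleaseYear, TrackID} covers every attribute.
Any other superkey properly contains one of these, so there are no further candidate keys.

{Duration, ReleaseYear}, {Duration, TrackID}, {ProducerID, TrackID}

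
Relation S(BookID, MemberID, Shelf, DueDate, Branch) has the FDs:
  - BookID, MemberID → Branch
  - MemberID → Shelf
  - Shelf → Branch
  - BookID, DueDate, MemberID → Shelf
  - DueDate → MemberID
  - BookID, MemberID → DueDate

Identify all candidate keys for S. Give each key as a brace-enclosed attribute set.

{BookID, DueDate}, {BookID, MemberID}

No FD produces {BookID}, so it must be in every candidate key.
{BookID, DueDate} is a candidate key since {BookID, DueDate}⁺ = {BookID, Branch, DueDate, MemberID, Shelf} covers every attribute.
{BookID, MemberID} is a candidate key since {BookID, MemberID}⁺ = {BookID, Branch, DueDate, MemberID, Shelf} covers every attribute.
No proper subset of any of these is a key, and no other minimal superkey exists.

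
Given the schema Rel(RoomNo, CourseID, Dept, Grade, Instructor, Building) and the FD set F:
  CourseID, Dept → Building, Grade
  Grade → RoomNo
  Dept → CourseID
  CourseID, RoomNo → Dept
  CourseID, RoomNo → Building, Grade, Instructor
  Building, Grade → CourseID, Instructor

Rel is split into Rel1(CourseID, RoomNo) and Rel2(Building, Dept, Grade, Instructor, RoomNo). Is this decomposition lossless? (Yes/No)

Rel1 ∩ Rel2 = {RoomNo}; its closure under F is {RoomNo}.
Rel1 ⊄ {RoomNo} and Rel2 ⊄ {RoomNo}, so the split is lossy.

No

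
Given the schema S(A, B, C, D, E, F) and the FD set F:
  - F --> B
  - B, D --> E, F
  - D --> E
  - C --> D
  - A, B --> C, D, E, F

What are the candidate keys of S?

Attributes never on any right-hand side: {A} — every candidate key must contain it.
{A, B} is a candidate key since {A, B}⁺ = {A, B, C, D, E, F} covers every attribute.
{A, F} is a candidate key since {A, F}⁺ = {A, B, C, D, E, F} covers every attribute.
No proper subset of any of these is a key, and no other minimal superkey exists.

{A, B}, {A, F}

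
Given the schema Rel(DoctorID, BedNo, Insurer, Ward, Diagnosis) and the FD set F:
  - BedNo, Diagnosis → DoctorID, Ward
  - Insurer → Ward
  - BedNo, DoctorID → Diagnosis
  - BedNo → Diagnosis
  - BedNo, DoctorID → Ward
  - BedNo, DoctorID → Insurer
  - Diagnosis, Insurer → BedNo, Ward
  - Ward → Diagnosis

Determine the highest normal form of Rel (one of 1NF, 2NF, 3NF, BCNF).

Candidate keys: {BedNo}, {Insurer}. Prime attributes: {BedNo, Insurer}.
For Ward → Diagnosis we have {Ward}⁺ = {Diagnosis, Ward}; {Ward} is not a superkey, so BCNF fails.
Ward → Diagnosis has non-prime {Diagnosis} on the right and a non-superkey on the left, so 3NF fails.
Every candidate key is a single attribute, so no partial dependency is possible; 2NF holds.

2NF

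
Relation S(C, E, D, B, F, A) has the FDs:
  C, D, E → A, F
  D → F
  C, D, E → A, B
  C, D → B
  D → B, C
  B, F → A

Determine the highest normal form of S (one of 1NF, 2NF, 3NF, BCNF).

1NF

Candidate key: {D, E}. Prime attributes: {D, E}.
For D → F we have {D}⁺ = {A, B, C, D, F}; {D} is not a superkey, so BCNF fails.
D → F has non-prime {F} on the right and a non-superkey on the left, so 3NF fails.
Since {D} ⊂ {D, E} and {D}⁺ ⊇ {A, B, C, F} with {A, B, C, F} non-prime, there is a partial dependency; 2NF fails.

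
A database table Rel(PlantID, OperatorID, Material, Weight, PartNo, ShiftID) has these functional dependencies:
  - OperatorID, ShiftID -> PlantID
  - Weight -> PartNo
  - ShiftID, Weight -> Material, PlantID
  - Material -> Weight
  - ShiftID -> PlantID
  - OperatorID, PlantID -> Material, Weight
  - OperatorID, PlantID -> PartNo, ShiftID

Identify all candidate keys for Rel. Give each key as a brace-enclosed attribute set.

{OperatorID, PlantID}, {OperatorID, ShiftID}

Attributes never on any right-hand side: {OperatorID} — every candidate key must contain it.
{OperatorID, PlantID} is a candidate key since {OperatorID, PlantID}⁺ = {Material, OperatorID, PartNo, PlantID, ShiftID, Weight} covers every attribute.
{OperatorID, ShiftID} is a candidate key since {OperatorID, ShiftID}⁺ = {Material, OperatorID, PartNo, PlantID, ShiftID, Weight} covers every attribute.
These are minimal and exhaustive — every other superkey contains one of them.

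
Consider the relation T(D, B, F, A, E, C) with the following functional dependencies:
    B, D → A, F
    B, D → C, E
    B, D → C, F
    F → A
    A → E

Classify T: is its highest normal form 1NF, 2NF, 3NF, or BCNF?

2NF

Candidate key: {B, D}. Prime attributes: {B, D}.
F → A: {F}⁺ = {A, E, F}, which is not all of the attributes, so the left side is not a superkey — BCNF is violated.
F → A determines the non-prime attribute {A} from a non-superkey — 3NF is violated.
No non-prime attribute depends on a proper subset of any candidate key, so 2NF holds.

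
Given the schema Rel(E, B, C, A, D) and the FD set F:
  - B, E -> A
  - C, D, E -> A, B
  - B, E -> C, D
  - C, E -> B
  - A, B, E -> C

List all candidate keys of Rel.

{B, E}, {C, E}

No FD produces {E}, so it must be in every candidate key.
{B, E}⁺ = {A, B, C, D, E} — all of the relation — so {B, E} is a candidate key.
{C, E}⁺ = {A, B, C, D, E} — all of the relation — so {C, E} is a candidate key.
No proper subset of any of these is a key, and no other minimal superkey exists.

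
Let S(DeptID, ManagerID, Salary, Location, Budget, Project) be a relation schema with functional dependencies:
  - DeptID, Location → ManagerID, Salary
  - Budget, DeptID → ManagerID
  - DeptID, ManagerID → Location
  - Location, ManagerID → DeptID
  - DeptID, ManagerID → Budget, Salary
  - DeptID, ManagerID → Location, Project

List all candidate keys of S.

{Budget, DeptID}, {DeptID, Location}, {DeptID, ManagerID}, {Location, ManagerID}

Closure of {Budget, DeptID} is {Budget, DeptID, Location, ManagerID, Project, Salary}, the whole schema; {Budget, DeptID} is a candidate key.
Closure of {DeptID, Location} is {Budget, DeptID, Location, ManagerID, Project, Salary}, the whole schema; {DeptID, Location} is a candidate key.
Closure of {DeptID, ManagerID} is {Budget, DeptID, Location, ManagerID, Project, Salary}, the whole schema; {DeptID, ManagerID} is a candidate key.
Closure of {Location, ManagerID} is {Budget, DeptID, Location, ManagerID, Project, Salary}, the whole schema; {Location, ManagerID} is a candidate key.
Any other superkey properly contains one of these, so there are no further candidate keys.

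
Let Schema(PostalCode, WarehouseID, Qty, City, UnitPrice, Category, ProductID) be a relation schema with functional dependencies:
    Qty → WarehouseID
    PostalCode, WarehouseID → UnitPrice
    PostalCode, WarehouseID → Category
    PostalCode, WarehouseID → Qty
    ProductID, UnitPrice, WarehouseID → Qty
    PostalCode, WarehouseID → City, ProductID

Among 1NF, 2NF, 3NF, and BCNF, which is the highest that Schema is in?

3NF

Candidate keys: {PostalCode, Qty}, {PostalCode, WarehouseID}. Prime attributes: {PostalCode, Qty, WarehouseID}.
Qty → WarehouseID: {Qty}⁺ = {Qty, WarehouseID}, which is not all of the attributes, so the left side is not a superkey — BCNF is violated.
But every attribute on its right side ({WarehouseID}) is prime, and the same holds for every other non-superkey FD, so 3NF still holds.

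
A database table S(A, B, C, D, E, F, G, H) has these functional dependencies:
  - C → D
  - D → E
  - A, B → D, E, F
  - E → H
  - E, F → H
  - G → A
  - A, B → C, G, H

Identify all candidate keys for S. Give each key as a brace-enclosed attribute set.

Attributes never on any right-hand side: {B} — every candidate key must contain it.
{A, B}⁺ = {A, B, C, D, E, F, G, H} — all of the relation — so {A, B} is a candidate key.
{B, G}⁺ = {A, B, C, D, E, F, G, H} — all of the relation — so {B, G} is a candidate key.
Any other superkey properly contains one of these, so there are no further candidate keys.

{A, B}, {B, G}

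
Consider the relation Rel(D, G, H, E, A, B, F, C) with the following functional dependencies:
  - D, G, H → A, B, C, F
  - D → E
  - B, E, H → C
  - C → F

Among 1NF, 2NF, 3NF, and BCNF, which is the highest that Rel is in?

Candidate key: {D, G, H}. Prime attributes: {D, G, H}.
D → E breaks BCNF: {D}⁺ = {D, E}, so {D} is not a superkey.
Because {E} is non-prime and the left side of D → E is not a superkey, the relation is not in 3NF.
Since {D} ⊂ {D, G, H} and {D}⁺ ⊇ {E} with {E} non-prime, there is a partial dependency; 2NF fails.

1NF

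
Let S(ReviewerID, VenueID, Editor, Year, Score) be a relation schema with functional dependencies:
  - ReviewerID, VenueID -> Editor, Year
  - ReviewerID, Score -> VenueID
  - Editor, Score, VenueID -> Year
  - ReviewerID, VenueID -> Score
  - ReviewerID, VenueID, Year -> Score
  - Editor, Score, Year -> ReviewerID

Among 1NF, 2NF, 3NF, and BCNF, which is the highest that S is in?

Candidate keys: {Editor, Score, VenueID}, {Editor, Score, Year}, {ReviewerID, Score}, {ReviewerID, VenueID}. Prime attributes: {Editor, ReviewerID, Score, VenueID, Year}.
The left-hand side of every FD is a superkey, so BCNF is satisfied.

BCNF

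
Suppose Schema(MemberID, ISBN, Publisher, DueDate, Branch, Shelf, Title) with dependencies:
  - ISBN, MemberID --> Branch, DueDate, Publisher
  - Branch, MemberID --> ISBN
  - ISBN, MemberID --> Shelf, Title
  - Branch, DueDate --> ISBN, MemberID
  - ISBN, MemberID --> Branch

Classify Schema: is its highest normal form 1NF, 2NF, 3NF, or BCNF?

BCNF

Candidate keys: {Branch, DueDate}, {Branch, MemberID}, {ISBN, MemberID}. Prime attributes: {Branch, DueDate, ISBN, MemberID}.
Each dependency's left side is a superkey — BCNF holds.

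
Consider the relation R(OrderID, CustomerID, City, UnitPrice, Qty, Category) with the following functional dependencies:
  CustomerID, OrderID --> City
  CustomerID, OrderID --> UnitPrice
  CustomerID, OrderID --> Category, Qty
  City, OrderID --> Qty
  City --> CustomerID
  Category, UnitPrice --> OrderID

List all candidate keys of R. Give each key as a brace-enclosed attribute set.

{City, OrderID}⁺ = {Category, City, CustomerID, OrderID, Qty, UnitPrice} — all of the relation — so {City, OrderID} is a candidate key.
{CustomerID, OrderID}⁺ = {Category, City, CustomerID, OrderID, Qty, UnitPrice} — all of the relation — so {CustomerID, OrderID} is a candidate key.
{Category, City, UnitPrice}⁺ = {Category, City, CustomerID, OrderID, Qty, UnitPrice} — all of the relation — so {Category, City, UnitPrice} is a candidate key.
{Category, CustomerID, UnitPrice}⁺ = {Category, City, CustomerID, OrderID, Qty, UnitPrice} — all of the relation — so {Category, CustomerID, UnitPrice} is a candidate key.
No proper subset of any of these is a key, and no other minimal superkey exists.

{Category, City, UnitPrice}, {Category, CustomerID, UnitPrice}, {City, OrderID}, {CustomerID, OrderID}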